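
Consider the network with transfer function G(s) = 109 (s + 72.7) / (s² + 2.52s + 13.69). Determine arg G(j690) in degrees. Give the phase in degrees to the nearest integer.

∠(j690 + 72.7) = arctan(690/72.7) = 83.99°
∠[(j690)² + 2.52(j690) + 13.69] = ∠[-4.7609e+05 + j1738.8] = 179.79°
∠G(j690) = 83.99° − 179.79° = -95.81°

-96°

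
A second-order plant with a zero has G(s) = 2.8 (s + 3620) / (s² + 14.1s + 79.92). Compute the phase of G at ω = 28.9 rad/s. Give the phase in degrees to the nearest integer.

-151 deg

∠(j28.9 + 3620) = arctan(28.9/3620) = 0.46°
∠[(j28.9)² + 14.1(j28.9) + 79.92] = ∠[-755.29 + j407.49] = 151.65°
∠G(j28.9) = 0.46° − 151.65° = -151.20°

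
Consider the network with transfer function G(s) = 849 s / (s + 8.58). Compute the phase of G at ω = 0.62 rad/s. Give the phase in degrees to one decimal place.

85.9 deg

∠(j0.62) = 90.00°
∠(j0.62 + 8.58) = arctan(0.62/8.58) = 4.13°
∠G(j0.62) = 90.00° − 4.13° = 85.87°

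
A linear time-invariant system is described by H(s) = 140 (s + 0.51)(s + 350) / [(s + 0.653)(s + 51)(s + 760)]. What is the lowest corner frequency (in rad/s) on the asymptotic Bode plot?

Break frequencies occur at each pole and zero magnitude: 0.51 rad/s, 0.653 rad/s, 51 rad/s, 350 rad/s, 760 rad/s.
The lowest is 0.51 rad/s.

0.51 rad/s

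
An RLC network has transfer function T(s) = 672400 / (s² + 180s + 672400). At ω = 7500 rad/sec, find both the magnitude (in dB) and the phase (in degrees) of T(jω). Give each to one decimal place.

|T| = -38.3 dB, ∠T = -178.6°

|(j7500)² + 180(j7500) + 672400| = |-5.5578e+07 + j1.35e+06| = 5.559e+07
|T(j7500)| = 672400 / 5.559e+07 = 0.012095
20 log₁₀(0.012095) = -38.35 dB
∠[(j7500)² + 180(j7500) + 672400] = ∠[-5.5578e+07 + j1.35e+06] = 178.61°
∠T(j7500) = −178.61° = -178.61°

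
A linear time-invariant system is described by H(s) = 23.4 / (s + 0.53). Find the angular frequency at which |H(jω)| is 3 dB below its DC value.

0.53 rad s⁻¹

For a single-pole low-pass, the −3 dB point is at the pole: ω = 0.53 rad s⁻¹.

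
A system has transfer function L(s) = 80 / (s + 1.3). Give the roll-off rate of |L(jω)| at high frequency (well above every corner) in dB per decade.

-20 dB/decade

With 0 zeros and 1 pole, the high-frequency asymptotic slope is 20 × (0 − 1) = -20 dB/decade.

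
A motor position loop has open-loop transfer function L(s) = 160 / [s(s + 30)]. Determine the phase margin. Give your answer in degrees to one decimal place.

80.1°

Gain crossover: |L(jω)| = 1 at ω ≈ 5.25 rad s⁻¹.
∠L(j5.25) = −90° − arctan(5.25/30) ≈ -99.93°
PM = 180° + (-99.93°) = 80.07°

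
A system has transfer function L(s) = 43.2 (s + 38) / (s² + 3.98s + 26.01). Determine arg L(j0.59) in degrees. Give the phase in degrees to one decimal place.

-4.3°

∠(j0.59 + 38) = arctan(0.59/38) = 0.89°
∠[(j0.59)² + 3.98(j0.59) + 26.01] = ∠[25.662 + j2.3482] = 5.23°
∠L(j0.59) = 0.89° − 5.23° = -4.34°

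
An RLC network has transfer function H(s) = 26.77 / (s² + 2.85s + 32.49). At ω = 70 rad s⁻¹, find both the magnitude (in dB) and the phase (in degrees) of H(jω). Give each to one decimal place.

|H| = -45.2 dB, ∠H = -177.7 deg

|(j70)² + 2.85(j70) + 32.49| = |-4867.5 + j199.5| = 4872
|H(j70)| = 26.77 / 4872 = 0.0054951
20 log₁₀(0.0054951) = -45.20 dB
∠[(j70)² + 2.85(j70) + 32.49] = ∠[-4867.5 + j199.5] = 177.65°
∠H(j70) = −177.65° = -177.65°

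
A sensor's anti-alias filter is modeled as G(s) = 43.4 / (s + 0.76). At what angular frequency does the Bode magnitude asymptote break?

0.76 rad s⁻¹

The single real pole at s = −0.76 gives a corner at ω = 0.76 rad s⁻¹.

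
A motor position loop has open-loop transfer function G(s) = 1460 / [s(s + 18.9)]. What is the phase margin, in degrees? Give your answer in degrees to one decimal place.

27.7°

Gain crossover: |G(jω)| = 1 at ω ≈ 35.9 rad s⁻¹.
∠G(j35.9) = −90° − arctan(35.9/18.9) ≈ -152.27°
PM = 180° + (-152.27°) = 27.73°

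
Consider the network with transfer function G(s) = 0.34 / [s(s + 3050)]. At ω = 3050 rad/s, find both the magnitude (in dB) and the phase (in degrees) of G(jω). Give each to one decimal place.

|G| = -151.8 dB, ∠G = -135.0 deg

|j3050 + 3050| = √(3050² + 3050²) = 4313
|j3050| = 3050
|G(j3050)| = 0.34 / (4313 × 3050) = 2.5844e-08
20 log₁₀(2.5844e-08) = -151.75 dB
∠(j3050 + 3050) = arctan(3050/3050) = 45.00°
∠(j3050) = 90.00°
∠G(j3050) = − (45.00° + 90.00°) = -135.00°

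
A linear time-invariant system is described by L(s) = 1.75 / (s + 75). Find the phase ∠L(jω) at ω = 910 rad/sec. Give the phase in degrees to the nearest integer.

∠(j910 + 75) = arctan(910/75) = 85.29°
∠L(j910) = −85.29° = -85.29°

-85 deg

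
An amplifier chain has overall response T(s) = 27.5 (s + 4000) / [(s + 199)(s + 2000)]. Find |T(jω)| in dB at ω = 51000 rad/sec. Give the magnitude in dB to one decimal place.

-65.3 dB

|j51000 + 4000| = √(51000² + 4000²) = 5.116e+04
|j51000 + 199| = √(51000² + 199²) = 5.1e+04
|j51000 + 2000| = √(51000² + 2000²) = 5.104e+04
|T(j51000)| = 27.5 × 5.116e+04 / (5.1e+04 × 5.104e+04) = 0.00054045
20 log₁₀(0.00054045) = -65.34 dB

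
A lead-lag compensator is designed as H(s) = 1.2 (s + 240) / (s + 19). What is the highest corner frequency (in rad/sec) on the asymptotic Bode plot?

Break frequencies occur at each pole and zero magnitude: 19 rad/sec, 240 rad/sec.
The highest is 240 rad/sec.

240 rad/sec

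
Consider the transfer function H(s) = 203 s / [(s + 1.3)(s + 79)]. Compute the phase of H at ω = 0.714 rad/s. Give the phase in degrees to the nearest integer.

∠(j0.714) = 90.00°
∠(j0.714 + 1.3) = arctan(0.714/1.3) = 28.78°
∠(j0.714 + 79) = arctan(0.714/79) = 0.52°
∠H(j0.714) = 90.00° − (28.78° + 0.52°) = 60.71°

61°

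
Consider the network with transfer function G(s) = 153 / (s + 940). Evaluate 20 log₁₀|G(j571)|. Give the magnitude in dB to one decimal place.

|j571 + 940| = √(571² + 940²) = 1100
|G(j571)| = 153 / 1100 = 0.13911
20 log₁₀(0.13911) = -17.13 dB

-17.1 dB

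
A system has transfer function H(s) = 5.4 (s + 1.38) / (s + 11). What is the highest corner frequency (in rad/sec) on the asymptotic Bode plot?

Break frequencies occur at each pole and zero magnitude: 1.38 rad/sec, 11 rad/sec.
The highest is 11 rad/sec.

11 rad/sec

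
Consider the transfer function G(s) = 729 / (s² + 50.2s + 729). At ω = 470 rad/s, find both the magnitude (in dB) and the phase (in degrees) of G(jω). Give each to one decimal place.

|(j470)² + 50.2(j470) + 729| = |-2.2017e+05 + j23594| = 2.214e+05
|G(j470)| = 729 / 2.214e+05 = 0.0032922
20 log₁₀(0.0032922) = -49.65 dB
∠[(j470)² + 50.2(j470) + 729] = ∠[-2.2017e+05 + j23594] = 173.88°
∠G(j470) = −173.88° = -173.88°

|G| = -49.7 dB, ∠G = -173.9°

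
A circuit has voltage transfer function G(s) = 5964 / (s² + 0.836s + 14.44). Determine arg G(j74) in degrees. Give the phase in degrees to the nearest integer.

∠[(j74)² + 0.836(j74) + 14.44] = ∠[-5461.6 + j61.864] = 179.35°
∠G(j74) = −179.35° = -179.35°

-179°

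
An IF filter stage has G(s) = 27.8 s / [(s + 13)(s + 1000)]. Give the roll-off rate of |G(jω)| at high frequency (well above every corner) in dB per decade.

With 1 zero and 2 poles, the high-frequency asymptotic slope is 20 × (1 − 2) = -20 dB/decade.

-20 dB/decade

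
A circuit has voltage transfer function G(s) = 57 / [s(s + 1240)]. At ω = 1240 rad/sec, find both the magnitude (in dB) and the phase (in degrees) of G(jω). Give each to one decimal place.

|j1240 + 1240| = √(1240² + 1240²) = 1754
|j1240| = 1240
|G(j1240)| = 57 / (1754 × 1240) = 2.6213e-05
20 log₁₀(2.6213e-05) = -91.63 dB
∠(j1240 + 1240) = arctan(1240/1240) = 45.00°
∠(j1240) = 90.00°
∠G(j1240) = − (45.00° + 90.00°) = -135.00°

|G| = -91.6 dB, ∠G = -135.0°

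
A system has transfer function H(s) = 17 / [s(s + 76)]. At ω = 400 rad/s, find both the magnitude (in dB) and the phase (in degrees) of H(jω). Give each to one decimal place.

|H| = -79.6 dB, ∠H = -169.2 deg

|j400 + 76| = √(400² + 76²) = 407.2
|j400| = 400
|H(j400)| = 17 / (407.2 × 400) = 0.00010438
20 log₁₀(0.00010438) = -79.63 dB
∠(j400 + 76) = arctan(400/76) = 79.24°
∠(j400) = 90.00°
∠H(j400) = − (79.24° + 90.00°) = -169.24°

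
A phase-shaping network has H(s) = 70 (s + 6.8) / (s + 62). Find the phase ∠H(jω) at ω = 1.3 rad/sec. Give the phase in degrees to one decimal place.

∠(j1.3 + 6.8) = arctan(1.3/6.8) = 10.82°
∠(j1.3 + 62) = arctan(1.3/62) = 1.20°
∠H(j1.3) = 10.82° − 1.20° = 9.62°

9.6°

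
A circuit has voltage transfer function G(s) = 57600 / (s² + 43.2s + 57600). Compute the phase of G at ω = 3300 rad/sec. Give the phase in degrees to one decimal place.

∠[(j3300)² + 43.2(j3300) + 57600] = ∠[-1.0832e+07 + j1.4256e+05] = 179.25°
∠G(j3300) = −179.25° = -179.25°

-179.2°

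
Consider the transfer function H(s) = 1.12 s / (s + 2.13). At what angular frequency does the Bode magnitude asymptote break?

The single real pole at s = −2.13 gives a corner at ω = 2.13 rad/s.

2.13 rad/s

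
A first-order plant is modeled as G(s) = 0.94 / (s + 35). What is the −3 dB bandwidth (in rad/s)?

35 rad/s

For a single-pole low-pass, the −3 dB point is at the pole: ω = 35 rad/s.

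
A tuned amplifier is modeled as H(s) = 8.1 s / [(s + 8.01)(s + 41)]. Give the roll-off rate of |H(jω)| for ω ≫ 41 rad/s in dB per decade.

With 1 zero and 2 poles, the high-frequency asymptotic slope is 20 × (1 − 2) = -20 dB/decade.

-20 dB/decade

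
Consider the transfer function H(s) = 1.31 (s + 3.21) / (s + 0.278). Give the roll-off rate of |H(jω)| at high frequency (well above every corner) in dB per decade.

0 dB/decade

With 1 zero and 1 pole, the high-frequency asymptotic slope is 20 × (1 − 1) = 0 dB/decade.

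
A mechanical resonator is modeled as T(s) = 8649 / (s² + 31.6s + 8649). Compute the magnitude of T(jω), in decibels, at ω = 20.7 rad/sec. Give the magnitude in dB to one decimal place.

0.4 dB

|(j20.7)² + 31.6(j20.7) + 8649| = |8220.5 + j654.12| = 8246
|T(j20.7)| = 8649 / 8246 = 1.0488
20 log₁₀(1.0488) = 0.41 dB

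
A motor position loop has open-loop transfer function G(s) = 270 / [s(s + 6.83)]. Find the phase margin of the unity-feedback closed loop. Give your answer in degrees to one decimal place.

23.5°

Gain crossover: |G(jω)| = 1 at ω ≈ 15.7 rad/s.
∠G(j15.7) = −90° − arctan(15.7/6.83) ≈ -156.54°
PM = 180° + (-156.54°) = 23.46°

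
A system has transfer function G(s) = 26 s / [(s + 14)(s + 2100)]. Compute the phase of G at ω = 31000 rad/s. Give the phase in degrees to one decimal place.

-86.1°

∠(j31000) = 90.00°
∠(j31000 + 14) = arctan(31000/14) = 89.97°
∠(j31000 + 2100) = arctan(31000/2100) = 86.12°
∠G(j31000) = 90.00° − (89.97° + 86.12°) = -86.10°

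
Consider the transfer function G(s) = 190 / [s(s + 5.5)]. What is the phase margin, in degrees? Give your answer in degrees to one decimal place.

22.5 deg

Gain crossover: |G(jω)| = 1 at ω ≈ 13.2 rad/s.
∠G(j13.2) = −90° − arctan(13.2/5.5) ≈ -157.45°
PM = 180° + (-157.45°) = 22.55°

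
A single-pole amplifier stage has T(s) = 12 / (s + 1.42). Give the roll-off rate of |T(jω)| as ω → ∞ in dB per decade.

-20 dB/decade

With 0 zeros and 1 pole, the high-frequency asymptotic slope is 20 × (0 − 1) = -20 dB/decade.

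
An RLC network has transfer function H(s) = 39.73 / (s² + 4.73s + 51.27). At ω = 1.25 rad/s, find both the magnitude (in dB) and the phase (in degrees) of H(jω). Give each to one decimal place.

|H| = -2.0 dB, ∠H = -6.8°

|(j1.25)² + 4.73(j1.25) + 51.27| = |49.708 + j5.9125| = 50.06
|H(j1.25)| = 39.73 / 50.06 = 0.79368
20 log₁₀(0.79368) = -2.01 dB
∠[(j1.25)² + 4.73(j1.25) + 51.27] = ∠[49.708 + j5.9125] = 6.78°
∠H(j1.25) = −6.78° = -6.78°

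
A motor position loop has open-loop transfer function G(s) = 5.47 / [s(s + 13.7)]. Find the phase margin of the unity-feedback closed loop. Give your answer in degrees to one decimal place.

Gain crossover: |G(jω)| = 1 at ω ≈ 0.399 rad/s.
∠G(j0.399) = −90° − arctan(0.399/13.7) ≈ -91.67°
PM = 180° + (-91.67°) = 88.33°

88.3°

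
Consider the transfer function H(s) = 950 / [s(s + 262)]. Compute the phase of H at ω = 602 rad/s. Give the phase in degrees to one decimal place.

-156.5°

∠(j602 + 262) = arctan(602/262) = 66.48°
∠(j602) = 90.00°
∠H(j602) = − (66.48° + 90.00°) = -156.48°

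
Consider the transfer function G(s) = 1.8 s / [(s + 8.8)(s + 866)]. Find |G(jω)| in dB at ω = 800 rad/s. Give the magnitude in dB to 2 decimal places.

-56.33 dB

|j800| = 800
|j800 + 8.8| = √(800² + 8.8²) = 800
|j800 + 866| = √(800² + 866²) = 1179
|G(j800)| = 1.8 × 800 / (800 × 1179) = 0.0015267
20 log₁₀(0.0015267) = -56.325 dB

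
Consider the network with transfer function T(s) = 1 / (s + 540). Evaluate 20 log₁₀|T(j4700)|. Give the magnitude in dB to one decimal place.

|j4700 + 540| = √(4700² + 540²) = 4731
|T(j4700)| = 1 / 4731 = 0.00021138
20 log₁₀(0.00021138) = -73.50 dB

-73.5 dB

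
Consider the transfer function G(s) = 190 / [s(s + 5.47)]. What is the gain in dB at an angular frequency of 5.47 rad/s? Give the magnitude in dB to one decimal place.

|j5.47 + 5.47| = √(5.47² + 5.47²) = 7.736
|j5.47| = 5.47
|G(j5.47)| = 190 / (7.736 × 5.47) = 4.4902
20 log₁₀(4.4902) = 13.05 dB

13.0 dB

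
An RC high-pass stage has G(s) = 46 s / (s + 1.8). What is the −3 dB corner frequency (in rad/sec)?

1.8 rad/sec

For a single-pole high-pass, the −3 dB point is at the pole: ω = 1.8 rad/sec.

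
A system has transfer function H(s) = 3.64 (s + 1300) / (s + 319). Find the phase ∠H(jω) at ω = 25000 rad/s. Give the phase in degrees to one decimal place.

∠(j25000 + 1300) = arctan(25000/1300) = 87.02°
∠(j25000 + 319) = arctan(25000/319) = 89.27°
∠H(j25000) = 87.02° − 89.27° = -2.25°

-2.2°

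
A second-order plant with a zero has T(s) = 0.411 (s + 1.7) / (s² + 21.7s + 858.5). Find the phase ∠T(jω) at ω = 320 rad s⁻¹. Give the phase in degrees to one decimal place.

∠(j320 + 1.7) = arctan(320/1.7) = 89.70°
∠[(j320)² + 21.7(j320) + 858.5] = ∠[-1.0154e+05 + j6944] = 176.09°
∠T(j320) = 89.70° − 176.09° = -86.39°

-86.4°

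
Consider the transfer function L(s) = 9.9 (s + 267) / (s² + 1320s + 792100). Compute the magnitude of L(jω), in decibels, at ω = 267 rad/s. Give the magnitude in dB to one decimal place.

|j267 + 267| = √(267² + 267²) = 377.6
|(j267)² + 1320(j267) + 792100| = |7.2081e+05 + j3.5244e+05| = 8.024e+05
|L(j267)| = 9.9 × 377.6 / 8.024e+05 = 0.004659
20 log₁₀(0.004659) = -46.63 dB

-46.6 dB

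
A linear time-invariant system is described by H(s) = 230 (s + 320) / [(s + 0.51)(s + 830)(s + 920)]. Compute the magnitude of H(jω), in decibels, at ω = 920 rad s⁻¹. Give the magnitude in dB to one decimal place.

-76.4 dB

|j920 + 320| = √(920² + 320²) = 974.1
|j920 + 0.51| = √(920² + 0.51²) = 920
|j920 + 830| = √(920² + 830²) = 1239
|j920 + 920| = √(920² + 920²) = 1301
|H(j920)| = 230 × 974.1 / (920 × 1239 × 1301) = 0.00015105
20 log₁₀(0.00015105) = -76.42 dB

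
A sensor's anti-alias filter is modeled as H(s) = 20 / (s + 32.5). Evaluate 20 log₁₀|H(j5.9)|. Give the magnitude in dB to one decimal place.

-4.4 dB

|j5.9 + 32.5| = √(5.9² + 32.5²) = 33.03
|H(j5.9)| = 20 / 33.03 = 0.60549
20 log₁₀(0.60549) = -4.36 dB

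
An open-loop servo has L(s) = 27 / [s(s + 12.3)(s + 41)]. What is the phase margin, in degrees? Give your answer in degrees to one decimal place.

Gain crossover: |L(jω)| = 1 at ω ≈ 0.0535 rad/s.
∠L(j0.0535) = −90° − arctan(0.0535/12.3) − arctan(0.0535/41) ≈ -90.32°
PM = 180° + (-90.32°) = 89.68°

89.7°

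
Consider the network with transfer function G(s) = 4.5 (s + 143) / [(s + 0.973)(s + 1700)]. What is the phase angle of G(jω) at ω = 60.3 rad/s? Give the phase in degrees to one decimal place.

∠(j60.3 + 143) = arctan(60.3/143) = 22.86°
∠(j60.3 + 0.973) = arctan(60.3/0.973) = 89.08°
∠(j60.3 + 1700) = arctan(60.3/1700) = 2.03°
∠G(j60.3) = 22.86° − (89.08° + 2.03°) = -68.24°

-68.2°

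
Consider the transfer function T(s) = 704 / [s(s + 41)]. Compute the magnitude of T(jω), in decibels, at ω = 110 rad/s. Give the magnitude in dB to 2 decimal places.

|j110 + 41| = √(110² + 41²) = 117.4
|j110| = 110
|T(j110)| = 704 / (117.4 × 110) = 0.054518
20 log₁₀(0.054518) = -25.269 dB

-25.27 dB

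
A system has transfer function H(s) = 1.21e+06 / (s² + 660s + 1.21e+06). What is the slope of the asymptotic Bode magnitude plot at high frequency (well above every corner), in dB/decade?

-40 dB/decade

With 0 zeros and 2 poles, the high-frequency asymptotic slope is 20 × (0 − 2) = -40 dB/decade.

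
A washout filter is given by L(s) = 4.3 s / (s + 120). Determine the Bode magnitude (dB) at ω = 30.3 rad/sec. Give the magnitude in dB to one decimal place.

|j30.3| = 30.3
|j30.3 + 120| = √(30.3² + 120²) = 123.8
|L(j30.3)| = 4.3 × 30.3 / 123.8 = 1.0527
20 log₁₀(1.0527) = 0.45 dB

0.4 dB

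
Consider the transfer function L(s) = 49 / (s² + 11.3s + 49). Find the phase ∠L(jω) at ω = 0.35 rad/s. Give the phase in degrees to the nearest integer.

-5°

∠[(j0.35)² + 11.3(j0.35) + 49] = ∠[48.877 + j3.955] = 4.63°
∠L(j0.35) = −4.63° = -4.63°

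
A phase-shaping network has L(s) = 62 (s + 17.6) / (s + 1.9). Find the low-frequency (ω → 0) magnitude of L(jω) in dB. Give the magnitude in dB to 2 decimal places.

L(0) = 62 × 17.6 / 1.9 = 574.32
20 log₁₀(574.32) = 55.183 dB

55.18 dB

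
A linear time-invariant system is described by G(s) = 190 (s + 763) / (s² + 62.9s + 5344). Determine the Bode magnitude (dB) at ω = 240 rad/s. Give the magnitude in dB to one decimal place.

8.9 dB

|j240 + 763| = √(240² + 763²) = 799.9
|(j240)² + 62.9(j240) + 5344| = |-52256 + j15096| = 5.439e+04
|G(j240)| = 190 × 799.9 / 5.439e+04 = 2.794
20 log₁₀(2.794) = 8.92 dB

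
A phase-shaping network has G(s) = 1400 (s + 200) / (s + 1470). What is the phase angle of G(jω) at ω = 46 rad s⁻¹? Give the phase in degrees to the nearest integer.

11°

∠(j46 + 200) = arctan(46/200) = 12.95°
∠(j46 + 1470) = arctan(46/1470) = 1.79°
∠G(j46) = 12.95° − 1.79° = 11.16°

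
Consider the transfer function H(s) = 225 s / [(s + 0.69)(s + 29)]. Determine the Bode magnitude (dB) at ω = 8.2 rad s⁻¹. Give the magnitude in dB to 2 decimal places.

|j8.2| = 8.2
|j8.2 + 0.69| = √(8.2² + 0.69²) = 8.229
|j8.2 + 29| = √(8.2² + 29²) = 30.14
|H(j8.2)| = 225 × 8.2 / (8.229 × 30.14) = 7.4396
20 log₁₀(7.4396) = 17.431 dB

17.43 dB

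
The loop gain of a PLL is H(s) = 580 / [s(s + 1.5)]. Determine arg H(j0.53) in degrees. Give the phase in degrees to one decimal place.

-109.5°

∠(j0.53 + 1.5) = arctan(0.53/1.5) = 19.46°
∠(j0.53) = 90.00°
∠H(j0.53) = − (19.46° + 90.00°) = -109.46°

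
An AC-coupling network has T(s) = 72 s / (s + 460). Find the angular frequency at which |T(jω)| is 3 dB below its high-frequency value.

For a single-pole high-pass, the −3 dB point is at the pole: ω = 460 rad/s.

460 rad/s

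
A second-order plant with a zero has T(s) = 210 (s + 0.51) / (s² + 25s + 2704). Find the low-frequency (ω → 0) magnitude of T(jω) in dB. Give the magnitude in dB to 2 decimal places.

-28.04 dB

T(0) = 210 × 0.51 / 2704 = 0.039608
20 log₁₀(0.039608) = -28.044 dB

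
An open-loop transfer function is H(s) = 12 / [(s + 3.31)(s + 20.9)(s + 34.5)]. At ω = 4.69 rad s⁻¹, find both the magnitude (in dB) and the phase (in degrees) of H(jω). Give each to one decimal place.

|H| = -51.0 dB, ∠H = -75.2°

|j4.69 + 3.31| = √(4.69² + 3.31²) = 5.74
|j4.69 + 20.9| = √(4.69² + 20.9²) = 21.42
|j4.69 + 34.5| = √(4.69² + 34.5²) = 34.82
|H(j4.69)| = 12 / (5.74 × 21.42 × 34.82) = 0.002803
20 log₁₀(0.002803) = -51.05 dB
∠(j4.69 + 3.31) = arctan(4.69/3.31) = 54.79°
∠(j4.69 + 20.9) = arctan(4.69/20.9) = 12.65°
∠(j4.69 + 34.5) = arctan(4.69/34.5) = 7.74°
∠H(j4.69) = − (54.79° + 12.65° + 7.74°) = -75.18°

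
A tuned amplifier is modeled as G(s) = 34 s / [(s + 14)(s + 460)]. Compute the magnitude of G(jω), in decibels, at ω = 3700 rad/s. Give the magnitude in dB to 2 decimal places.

-40.80 dB

|j3700| = 3700
|j3700 + 14| = √(3700² + 14²) = 3700
|j3700 + 460| = √(3700² + 460²) = 3728
|G(j3700)| = 34 × 3700 / (3700 × 3728) = 0.0091189
20 log₁₀(0.0091189) = -40.801 dB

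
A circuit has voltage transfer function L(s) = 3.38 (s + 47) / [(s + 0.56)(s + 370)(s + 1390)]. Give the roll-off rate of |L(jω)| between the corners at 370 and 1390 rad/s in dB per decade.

-20 dB/decade

In this band the factors already past their corner are: zero at 47, pole at 0.56, pole at 370; net slope = -20 dB/decade.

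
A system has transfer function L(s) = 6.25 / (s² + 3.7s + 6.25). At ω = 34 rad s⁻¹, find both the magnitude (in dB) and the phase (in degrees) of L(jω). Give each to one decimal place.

|L| = -45.3 dB, ∠L = -173.8°

|(j34)² + 3.7(j34) + 6.25| = |-1149.8 + j125.8| = 1157
|L(j34)| = 6.25 / 1157 = 0.0054037
20 log₁₀(0.0054037) = -45.35 dB
∠[(j34)² + 3.7(j34) + 6.25] = ∠[-1149.8 + j125.8] = 173.76°
∠L(j34) = −173.76° = -173.76°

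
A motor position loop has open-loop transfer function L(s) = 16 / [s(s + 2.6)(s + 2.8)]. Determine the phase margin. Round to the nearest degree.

28 deg

Gain crossover: |L(jω)| = 1 at ω ≈ 1.62 rad/sec.
∠L(j1.62) = −90° − arctan(1.62/2.6) − arctan(1.62/2.8) ≈ -151.87°
PM = 180° + (-151.87°) = 28.13°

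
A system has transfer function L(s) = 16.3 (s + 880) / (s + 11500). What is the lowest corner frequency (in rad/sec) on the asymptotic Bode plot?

Break frequencies occur at each pole and zero magnitude: 880 rad/sec, 11500 rad/sec.
The lowest is 880 rad/sec.

880 rad/sec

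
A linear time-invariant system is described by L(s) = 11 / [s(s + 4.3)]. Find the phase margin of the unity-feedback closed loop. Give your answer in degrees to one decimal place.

62.2°

Gain crossover: |L(jω)| = 1 at ω ≈ 2.26 rad s⁻¹.
∠L(j2.26) = −90° − arctan(2.26/4.3) ≈ -117.76°
PM = 180° + (-117.76°) = 62.24°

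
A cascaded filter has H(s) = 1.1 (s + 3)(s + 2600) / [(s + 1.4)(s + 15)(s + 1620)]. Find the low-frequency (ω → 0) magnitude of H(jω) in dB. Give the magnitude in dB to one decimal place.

-12.0 dB

H(0) = 1.1 × 3 × 2600 / (1.4 × 15 × 1620) = 0.2522
20 log₁₀(0.2522) = -11.96 dB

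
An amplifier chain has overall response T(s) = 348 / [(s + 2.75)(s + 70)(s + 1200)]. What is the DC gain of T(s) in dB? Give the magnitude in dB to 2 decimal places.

T(0) = 348 / (2.75 × 70 × 1200) = 0.0015065
20 log₁₀(0.0015065) = -56.441 dB

-56.44 dB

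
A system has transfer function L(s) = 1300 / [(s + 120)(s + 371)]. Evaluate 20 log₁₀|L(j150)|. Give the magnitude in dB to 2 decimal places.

-35.44 dB

|j150 + 120| = √(150² + 120²) = 192.1
|j150 + 371| = √(150² + 371²) = 400.2
|L(j150)| = 1300 / (192.1 × 400.2) = 0.016911
20 log₁₀(0.016911) = -35.436 dB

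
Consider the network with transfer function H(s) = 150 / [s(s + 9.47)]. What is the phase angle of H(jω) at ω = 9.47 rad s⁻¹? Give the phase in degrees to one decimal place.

∠(j9.47 + 9.47) = arctan(9.47/9.47) = 45.00°
∠(j9.47) = 90.00°
∠H(j9.47) = − (45.00° + 90.00°) = -135.00°

-135.0°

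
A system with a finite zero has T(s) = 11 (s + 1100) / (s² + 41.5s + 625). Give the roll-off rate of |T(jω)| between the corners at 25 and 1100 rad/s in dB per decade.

In this band the factors already past their corner are: complex pole pair at ωₙ ≈ 25; net slope = -40 dB/decade.

-40 dB/decade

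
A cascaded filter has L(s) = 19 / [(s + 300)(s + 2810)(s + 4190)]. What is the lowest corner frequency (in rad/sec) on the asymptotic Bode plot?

300 rad/sec

Break frequencies occur at each pole and zero magnitude: 300 rad/sec, 2810 rad/sec, 4190 rad/sec.
The lowest is 300 rad/sec.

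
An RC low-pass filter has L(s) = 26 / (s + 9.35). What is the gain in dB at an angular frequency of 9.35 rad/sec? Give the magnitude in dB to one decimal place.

5.9 dB

|j9.35 + 9.35| = √(9.35² + 9.35²) = 13.22
|L(j9.35)| = 26 / 13.22 = 1.9663
20 log₁₀(1.9663) = 5.87 dB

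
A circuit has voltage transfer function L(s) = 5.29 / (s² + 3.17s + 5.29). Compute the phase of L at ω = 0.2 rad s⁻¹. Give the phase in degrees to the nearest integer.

∠[(j0.2)² + 3.17(j0.2) + 5.29] = ∠[5.25 + j0.634] = 6.89°
∠L(j0.2) = −6.89° = -6.89°

-7°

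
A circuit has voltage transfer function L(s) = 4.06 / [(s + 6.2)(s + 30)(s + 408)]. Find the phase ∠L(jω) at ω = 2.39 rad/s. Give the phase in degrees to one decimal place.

∠(j2.39 + 6.2) = arctan(2.39/6.2) = 21.08°
∠(j2.39 + 30) = arctan(2.39/30) = 4.55°
∠(j2.39 + 408) = arctan(2.39/408) = 0.34°
∠L(j2.39) = − (21.08° + 4.55° + 0.34°) = -25.97°

-26.0°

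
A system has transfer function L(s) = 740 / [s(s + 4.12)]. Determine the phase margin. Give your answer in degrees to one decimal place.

8.7°

Gain crossover: |L(jω)| = 1 at ω ≈ 27 rad s⁻¹.
∠L(j27) = −90° − arctan(27/4.12) ≈ -171.34°
PM = 180° + (-171.34°) = 8.66°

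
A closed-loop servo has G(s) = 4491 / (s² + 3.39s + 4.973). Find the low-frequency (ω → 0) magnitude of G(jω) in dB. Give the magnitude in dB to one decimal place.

G(0) = 4491 / 4.973 = 903.08
20 log₁₀(903.08) = 59.11 dB

59.1 dB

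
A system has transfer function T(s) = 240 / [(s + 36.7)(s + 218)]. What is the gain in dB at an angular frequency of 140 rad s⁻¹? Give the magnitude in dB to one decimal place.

|j140 + 36.7| = √(140² + 36.7²) = 144.7
|j140 + 218| = √(140² + 218²) = 259.1
|T(j140)| = 240 / (144.7 × 259.1) = 0.0064005
20 log₁₀(0.0064005) = -43.88 dB

-43.9 dB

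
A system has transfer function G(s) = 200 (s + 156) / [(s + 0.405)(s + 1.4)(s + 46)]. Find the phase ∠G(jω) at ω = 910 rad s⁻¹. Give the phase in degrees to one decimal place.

∠(j910 + 156) = arctan(910/156) = 80.27°
∠(j910 + 0.405) = arctan(910/0.405) = 89.97°
∠(j910 + 1.4) = arctan(910/1.4) = 89.91°
∠(j910 + 46) = arctan(910/46) = 87.11°
∠G(j910) = 80.27° − (89.97° + 89.91° + 87.11°) = -186.72°

-186.7°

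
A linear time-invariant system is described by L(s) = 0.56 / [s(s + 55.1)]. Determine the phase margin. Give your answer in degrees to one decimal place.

90.0°

Gain crossover: |L(jω)| = 1 at ω ≈ 0.0102 rad/sec.
∠L(j0.0102) = −90° − arctan(0.0102/55.1) ≈ -90.01°
PM = 180° + (-90.01°) = 89.99°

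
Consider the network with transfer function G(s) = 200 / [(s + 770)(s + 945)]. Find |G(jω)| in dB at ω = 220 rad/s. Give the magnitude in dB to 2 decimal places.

|j220 + 770| = √(220² + 770²) = 800.8
|j220 + 945| = √(220² + 945²) = 970.3
|G(j220)| = 200 / (800.8 × 970.3) = 0.0002574
20 log₁₀(0.0002574) = -71.788 dB

-71.79 dB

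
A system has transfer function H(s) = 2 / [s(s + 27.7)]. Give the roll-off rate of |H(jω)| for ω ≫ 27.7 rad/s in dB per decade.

-40 dB/decade

With 0 zeros and 2 poles, the high-frequency asymptotic slope is 20 × (0 − 2) = -40 dB/decade.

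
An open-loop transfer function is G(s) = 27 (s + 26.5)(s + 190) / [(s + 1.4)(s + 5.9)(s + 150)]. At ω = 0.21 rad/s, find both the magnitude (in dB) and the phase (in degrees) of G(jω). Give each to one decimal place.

|j0.21 + 26.5| = √(0.21² + 26.5²) = 26.5
|j0.21 + 190| = √(0.21² + 190²) = 190
|j0.21 + 1.4| = √(0.21² + 1.4²) = 1.416
|j0.21 + 5.9| = √(0.21² + 5.9²) = 5.904
|j0.21 + 150| = √(0.21² + 150²) = 150
|G(j0.21)| = 27 × 26.5 × 190 / (1.416 × 5.904 × 150) = 108.44
20 log₁₀(108.44) = 40.70 dB
∠(j0.21 + 26.5) = arctan(0.21/26.5) = 0.45°
∠(j0.21 + 190) = arctan(0.21/190) = 0.06°
∠(j0.21 + 1.4) = arctan(0.21/1.4) = 8.53°
∠(j0.21 + 5.9) = arctan(0.21/5.9) = 2.04°
∠(j0.21 + 150) = arctan(0.21/150) = 0.08°
∠G(j0.21) = 0.45° + 0.06° − (8.53° + 2.04° + 0.08°) = -10.13°

|G| = 40.7 dB, ∠G = -10.1°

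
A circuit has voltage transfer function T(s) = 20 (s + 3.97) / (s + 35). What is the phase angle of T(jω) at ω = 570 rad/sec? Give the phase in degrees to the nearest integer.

∠(j570 + 3.97) = arctan(570/3.97) = 89.60°
∠(j570 + 35) = arctan(570/35) = 86.49°
∠T(j570) = 89.60° − 86.49° = 3.11°

3°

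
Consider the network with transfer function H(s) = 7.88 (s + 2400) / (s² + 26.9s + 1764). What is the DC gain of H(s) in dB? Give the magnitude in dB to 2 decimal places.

20.60 dB

H(0) = 7.88 × 2400 / 1764 = 10.721
20 log₁₀(10.721) = 20.605 dB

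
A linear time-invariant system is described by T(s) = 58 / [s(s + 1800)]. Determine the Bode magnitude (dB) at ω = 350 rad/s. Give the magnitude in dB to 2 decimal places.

-80.88 dB

|j350 + 1800| = √(350² + 1800²) = 1834
|j350| = 350
|T(j350)| = 58 / (1834 × 350) = 9.0371e-05
20 log₁₀(9.0371e-05) = -80.879 dB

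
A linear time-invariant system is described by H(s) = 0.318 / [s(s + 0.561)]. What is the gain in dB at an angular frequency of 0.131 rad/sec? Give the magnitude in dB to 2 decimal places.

12.49 dB

|j0.131 + 0.561| = √(0.131² + 0.561²) = 0.5761
|j0.131| = 0.131
|H(j0.131)| = 0.318 / (0.5761 × 0.131) = 4.2137
20 log₁₀(4.2137) = 12.493 dB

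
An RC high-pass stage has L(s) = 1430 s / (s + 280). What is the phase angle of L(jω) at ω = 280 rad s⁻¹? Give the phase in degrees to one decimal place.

∠(j280) = 90.00°
∠(j280 + 280) = arctan(280/280) = 45.00°
∠L(j280) = 90.00° − 45.00° = 45.00°

45.0°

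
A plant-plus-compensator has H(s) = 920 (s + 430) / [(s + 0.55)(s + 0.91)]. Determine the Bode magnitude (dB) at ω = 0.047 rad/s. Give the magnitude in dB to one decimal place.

117.9 dB

|j0.047 + 430| = √(0.047² + 430²) = 430
|j0.047 + 0.55| = √(0.047² + 0.55²) = 0.552
|j0.047 + 0.91| = √(0.047² + 0.91²) = 0.9112
|H(j0.047)| = 920 × 430 / (0.552 × 0.9112) = 7.8649e+05
20 log₁₀(7.8649e+05) = 117.91 dB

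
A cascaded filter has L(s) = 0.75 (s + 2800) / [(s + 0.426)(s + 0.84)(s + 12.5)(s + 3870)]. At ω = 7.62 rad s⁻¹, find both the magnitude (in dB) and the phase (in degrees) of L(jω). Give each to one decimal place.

|j7.62 + 2800| = √(7.62² + 2800²) = 2800
|j7.62 + 0.426| = √(7.62² + 0.426²) = 7.632
|j7.62 + 0.84| = √(7.62² + 0.84²) = 7.666
|j7.62 + 12.5| = √(7.62² + 12.5²) = 14.64
|j7.62 + 3870| = √(7.62² + 3870²) = 3870
|L(j7.62)| = 0.75 × 2800 / (7.632 × 7.666 × 14.64 × 3870) = 0.00063354
20 log₁₀(0.00063354) = -63.96 dB
∠(j7.62 + 2800) = arctan(7.62/2800) = 0.16°
∠(j7.62 + 0.426) = arctan(7.62/0.426) = 86.80°
∠(j7.62 + 0.84) = arctan(7.62/0.84) = 83.71°
∠(j7.62 + 12.5) = arctan(7.62/12.5) = 31.37°
∠(j7.62 + 3870) = arctan(7.62/3870) = 0.11°
∠L(j7.62) = 0.16° − (86.80° + 83.71° + 31.37° + 0.11°) = -201.83°

|L| = -64.0 dB, ∠L = -201.8 deg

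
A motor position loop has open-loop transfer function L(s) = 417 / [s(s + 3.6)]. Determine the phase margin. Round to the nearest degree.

Gain crossover: |L(jω)| = 1 at ω ≈ 20.3 rad/sec.
∠L(j20.3) = −90° − arctan(20.3/3.6) ≈ -169.93°
PM = 180° + (-169.93°) = 10.07°

10°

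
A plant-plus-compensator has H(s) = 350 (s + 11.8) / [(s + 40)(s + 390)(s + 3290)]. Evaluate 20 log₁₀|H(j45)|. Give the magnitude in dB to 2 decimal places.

-73.58 dB

|j45 + 11.8| = √(45² + 11.8²) = 46.52
|j45 + 40| = √(45² + 40²) = 60.21
|j45 + 390| = √(45² + 390²) = 392.6
|j45 + 3290| = √(45² + 3290²) = 3290
|H(j45)| = 350 × 46.52 / (60.21 × 392.6 × 3290) = 0.00020936
20 log₁₀(0.00020936) = -73.582 dB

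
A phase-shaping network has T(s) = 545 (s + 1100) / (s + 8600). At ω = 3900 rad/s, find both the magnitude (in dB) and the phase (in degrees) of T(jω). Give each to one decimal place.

|T| = 47.4 dB, ∠T = 49.9 deg

|j3900 + 1100| = √(3900² + 1100²) = 4052
|j3900 + 8600| = √(3900² + 8600²) = 9443
|T(j3900)| = 545 × 4052 / 9443 = 233.87
20 log₁₀(233.87) = 47.38 dB
∠(j3900 + 1100) = arctan(3900/1100) = 74.25°
∠(j3900 + 8600) = arctan(3900/8600) = 24.39°
∠T(j3900) = 74.25° − 24.39° = 49.86°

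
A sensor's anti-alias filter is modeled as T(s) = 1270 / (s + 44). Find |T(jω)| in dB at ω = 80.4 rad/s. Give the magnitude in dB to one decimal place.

|j80.4 + 44| = √(80.4² + 44²) = 91.65
|T(j80.4)| = 1270 / 91.65 = 13.857
20 log₁₀(13.857) = 22.83 dB

22.8 dB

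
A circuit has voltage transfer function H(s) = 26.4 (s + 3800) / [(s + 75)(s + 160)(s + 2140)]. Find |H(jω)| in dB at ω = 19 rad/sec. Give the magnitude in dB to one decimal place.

|j19 + 3800| = √(19² + 3800²) = 3800
|j19 + 75| = √(19² + 75²) = 77.37
|j19 + 160| = √(19² + 160²) = 161.1
|j19 + 2140| = √(19² + 2140²) = 2140
|H(j19)| = 26.4 × 3800 / (77.37 × 161.1 × 2140) = 0.0037604
20 log₁₀(0.0037604) = -48.50 dB

-48.5 dB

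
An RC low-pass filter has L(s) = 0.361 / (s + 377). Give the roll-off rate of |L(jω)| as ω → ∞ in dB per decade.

With 0 zeros and 1 pole, the high-frequency asymptotic slope is 20 × (0 − 1) = -20 dB/decade.

-20 dB/decade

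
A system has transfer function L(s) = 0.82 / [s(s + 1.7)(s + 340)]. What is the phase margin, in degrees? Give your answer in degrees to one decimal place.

90.0°

Gain crossover: |L(jω)| = 1 at ω ≈ 0.00142 rad/sec.
∠L(j0.00142) = −90° − arctan(0.00142/1.7) − arctan(0.00142/340) ≈ -90.05°
PM = 180° + (-90.05°) = 89.95°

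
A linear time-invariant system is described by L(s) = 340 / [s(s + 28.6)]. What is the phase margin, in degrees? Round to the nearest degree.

Gain crossover: |L(jω)| = 1 at ω ≈ 11.1 rad/s.
∠L(j11.1) = −90° − arctan(11.1/28.6) ≈ -111.19°
PM = 180° + (-111.19°) = 68.81°

69 deg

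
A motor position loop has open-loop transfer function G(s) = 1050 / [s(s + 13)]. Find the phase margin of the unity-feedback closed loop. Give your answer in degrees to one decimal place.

22.7°

Gain crossover: |G(jω)| = 1 at ω ≈ 31.1 rad/sec.
∠G(j31.1) = −90° − arctan(31.1/13) ≈ -157.33°
PM = 180° + (-157.33°) = 22.67°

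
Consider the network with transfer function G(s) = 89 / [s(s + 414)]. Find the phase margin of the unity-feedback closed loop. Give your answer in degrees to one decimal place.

90.0°

Gain crossover: |G(jω)| = 1 at ω ≈ 0.215 rad s⁻¹.
∠G(j0.215) = −90° − arctan(0.215/414) ≈ -90.03°
PM = 180° + (-90.03°) = 89.97°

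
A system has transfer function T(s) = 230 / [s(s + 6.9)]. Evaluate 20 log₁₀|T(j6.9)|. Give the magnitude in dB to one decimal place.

|j6.9 + 6.9| = √(6.9² + 6.9²) = 9.758
|j6.9| = 6.9
|T(j6.9)| = 230 / (9.758 × 6.9) = 3.416
20 log₁₀(3.416) = 10.67 dB

10.7 dB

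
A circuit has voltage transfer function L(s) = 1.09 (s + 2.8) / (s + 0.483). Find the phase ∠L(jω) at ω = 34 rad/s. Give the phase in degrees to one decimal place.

-3.9°

∠(j34 + 2.8) = arctan(34/2.8) = 85.29°
∠(j34 + 0.483) = arctan(34/0.483) = 89.19°
∠L(j34) = 85.29° − 89.19° = -3.89°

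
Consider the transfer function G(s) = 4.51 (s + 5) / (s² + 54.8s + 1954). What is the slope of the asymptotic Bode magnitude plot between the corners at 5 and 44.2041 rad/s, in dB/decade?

In this band the factors already past their corner are: zero at 5; net slope = 20 dB/decade.

20 dB/decade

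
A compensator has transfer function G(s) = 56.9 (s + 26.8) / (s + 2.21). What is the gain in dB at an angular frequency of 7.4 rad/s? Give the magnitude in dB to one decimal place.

46.2 dB

|j7.4 + 26.8| = √(7.4² + 26.8²) = 27.8
|j7.4 + 2.21| = √(7.4² + 2.21²) = 7.723
|G(j7.4)| = 56.9 × 27.8 / 7.723 = 204.84
20 log₁₀(204.84) = 46.23 dB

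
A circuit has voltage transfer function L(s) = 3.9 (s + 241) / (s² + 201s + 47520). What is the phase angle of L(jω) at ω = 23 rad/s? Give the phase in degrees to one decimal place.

-0.2°

∠(j23 + 241) = arctan(23/241) = 5.45°
∠[(j23)² + 201(j23) + 47520] = ∠[46991 + j4623] = 5.62°
∠L(j23) = 5.45° − 5.62° = -0.17°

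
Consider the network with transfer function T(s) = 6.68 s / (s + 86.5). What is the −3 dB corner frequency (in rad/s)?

For a single-pole high-pass, the −3 dB point is at the pole: ω = 86.5 rad/s.

86.5 rad/s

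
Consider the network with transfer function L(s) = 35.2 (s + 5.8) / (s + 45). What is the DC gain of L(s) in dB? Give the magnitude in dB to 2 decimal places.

L(0) = 35.2 × 5.8 / 45 = 4.5369
20 log₁₀(4.5369) = 13.135 dB

13.14 dB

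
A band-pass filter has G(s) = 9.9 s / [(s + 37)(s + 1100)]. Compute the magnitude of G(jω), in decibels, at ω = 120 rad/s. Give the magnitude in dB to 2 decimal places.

|j120| = 120
|j120 + 37| = √(120² + 37²) = 125.6
|j120 + 1100| = √(120² + 1100²) = 1107
|G(j120)| = 9.9 × 120 / (125.6 × 1107) = 0.0085497
20 log₁₀(0.0085497) = -41.361 dB

-41.36 dB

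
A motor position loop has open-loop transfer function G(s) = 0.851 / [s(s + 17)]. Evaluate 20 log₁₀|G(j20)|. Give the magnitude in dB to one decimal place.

-55.8 dB

|j20 + 17| = √(20² + 17²) = 26.25
|j20| = 20
|G(j20)| = 0.851 / (26.25 × 20) = 0.001621
20 log₁₀(0.001621) = -55.80 dB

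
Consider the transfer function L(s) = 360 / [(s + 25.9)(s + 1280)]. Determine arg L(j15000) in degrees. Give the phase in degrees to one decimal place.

∠(j15000 + 25.9) = arctan(15000/25.9) = 89.90°
∠(j15000 + 1280) = arctan(15000/1280) = 85.12°
∠L(j15000) = − (89.90° + 85.12°) = -175.02°

-175.0 deg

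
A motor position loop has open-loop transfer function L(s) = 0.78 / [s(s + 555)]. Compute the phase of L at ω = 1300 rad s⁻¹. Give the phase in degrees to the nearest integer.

∠(j1300 + 555) = arctan(1300/555) = 66.88°
∠(j1300) = 90.00°
∠L(j1300) = − (66.88° + 90.00°) = -156.88°

-157°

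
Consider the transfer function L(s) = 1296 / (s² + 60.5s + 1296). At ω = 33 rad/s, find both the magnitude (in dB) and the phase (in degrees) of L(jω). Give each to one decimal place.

|L| = -3.8 dB, ∠L = -84.1 deg

|(j33)² + 60.5(j33) + 1296| = |207 + j1996.5| = 2007
|L(j33)| = 1296 / 2007 = 0.64567
20 log₁₀(0.64567) = -3.80 dB
∠[(j33)² + 60.5(j33) + 1296] = ∠[207 + j1996.5] = 84.08°
∠L(j33) = −84.08° = -84.08°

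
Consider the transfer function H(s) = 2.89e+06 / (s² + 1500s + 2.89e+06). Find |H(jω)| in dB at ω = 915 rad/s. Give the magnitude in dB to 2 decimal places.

1.37 dB

|(j915)² + 1500(j915) + 2.89e+06| = |2.0528e+06 + j1.3725e+06| = 2.469e+06
|H(j915)| = 2.89e+06 / 2.469e+06 = 1.1704
20 log₁₀(1.1704) = 1.366 dB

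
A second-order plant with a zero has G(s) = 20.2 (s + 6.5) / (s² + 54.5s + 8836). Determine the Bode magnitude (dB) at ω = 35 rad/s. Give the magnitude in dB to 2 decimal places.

|j35 + 6.5| = √(35² + 6.5²) = 35.6
|(j35)² + 54.5(j35) + 8836| = |7611 + j1907.5| = 7846
|G(j35)| = 20.2 × 35.6 / 7846 = 0.091646
20 log₁₀(0.091646) = -20.758 dB

-20.76 dB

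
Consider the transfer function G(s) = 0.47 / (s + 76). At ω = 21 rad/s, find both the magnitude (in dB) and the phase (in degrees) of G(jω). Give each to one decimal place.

|j21 + 76| = √(21² + 76²) = 78.85
|G(j21)| = 0.47 / 78.85 = 0.0059608
20 log₁₀(0.0059608) = -44.49 dB
∠(j21 + 76) = arctan(21/76) = 15.45°
∠G(j21) = −15.45° = -15.45°

|G| = -44.5 dB, ∠G = -15.4 deg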